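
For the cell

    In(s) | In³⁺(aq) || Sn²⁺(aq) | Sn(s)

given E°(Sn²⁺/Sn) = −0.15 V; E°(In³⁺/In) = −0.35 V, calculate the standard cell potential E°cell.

+0.20 V

By convention the left-hand electrode in cell notation is the anode (oxidation) and the right-hand electrode is the cathode (reduction).
E°cell = E°(right) − E°(left) = −0.15 − (−0.35) = +0.20 V.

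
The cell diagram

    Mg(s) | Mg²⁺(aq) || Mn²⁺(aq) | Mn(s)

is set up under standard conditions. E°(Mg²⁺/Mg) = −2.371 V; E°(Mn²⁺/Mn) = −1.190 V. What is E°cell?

+1.181 V

By convention the left-hand electrode in cell notation is the anode (oxidation) and the right-hand electrode is the cathode (reduction).
E°cell = E°(right) − E°(left) = −1.190 − (−2.371) = +1.181 V.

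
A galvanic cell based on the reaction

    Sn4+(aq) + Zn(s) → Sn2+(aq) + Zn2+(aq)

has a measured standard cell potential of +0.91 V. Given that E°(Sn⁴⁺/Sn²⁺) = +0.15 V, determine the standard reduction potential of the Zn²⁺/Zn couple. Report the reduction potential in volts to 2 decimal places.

In the reaction as written the Sn⁴⁺/Sn²⁺ couple is reduced (cathode) and Zn²⁺/Zn is oxidized (anode), so E°cell = E°(Sn⁴⁺/Sn²⁺) − E°(Zn²⁺/Zn).
E°(Zn²⁺/Zn) = E°(cathode) − E°cell = +0.15 − (+0.91) = −0.76 V.

−0.76 V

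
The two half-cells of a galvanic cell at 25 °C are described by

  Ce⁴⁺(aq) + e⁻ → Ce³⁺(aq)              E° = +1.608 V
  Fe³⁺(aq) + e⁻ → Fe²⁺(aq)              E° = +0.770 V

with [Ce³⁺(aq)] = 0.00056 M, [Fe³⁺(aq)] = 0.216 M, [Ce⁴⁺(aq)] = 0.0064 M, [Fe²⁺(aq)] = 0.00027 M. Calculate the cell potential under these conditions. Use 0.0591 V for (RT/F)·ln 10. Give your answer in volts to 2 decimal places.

+0.73 V

Since E°(Ce⁴⁺/Ce³⁺) > E°(Fe³⁺/Fe²⁺), Ce⁴⁺/Ce³⁺ serves as the cathode.
The standard potential is +1.608 − (+0.770) = +0.838 V and the balanced reaction transfers n = 1 electron.
Balancing gives Ce⁴⁺(aq) + Fe²⁺(aq) → Ce³⁺(aq) + Fe³⁺(aq); hence Q = ([Ce³⁺(aq)]·[Fe³⁺(aq)]) / ([Ce⁴⁺(aq)]·[Fe²⁺(aq)]) = 70 (log Q = 1.845).
E = E° − (0.0591/n)·log Q = +0.838 − (0.0591/1)(1.845) = +0.73 V.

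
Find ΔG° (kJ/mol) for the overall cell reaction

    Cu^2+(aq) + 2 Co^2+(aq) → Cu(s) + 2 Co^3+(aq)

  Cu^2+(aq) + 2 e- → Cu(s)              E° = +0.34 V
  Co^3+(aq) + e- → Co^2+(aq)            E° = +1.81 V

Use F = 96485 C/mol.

+284 kJ/mol

In the reaction as written Cu^2+(aq) is reduced, so the Cu²⁺/Cu couple is the cathode and Co³⁺/Co²⁺ is the anode.
E°cell = +0.34 − (+1.81) = −1.47 V; balancing electrons gives n = 2.
ΔG° = −nFE°cell = −(2)(96485)(−1.47) J/mol = +284 kJ/mol.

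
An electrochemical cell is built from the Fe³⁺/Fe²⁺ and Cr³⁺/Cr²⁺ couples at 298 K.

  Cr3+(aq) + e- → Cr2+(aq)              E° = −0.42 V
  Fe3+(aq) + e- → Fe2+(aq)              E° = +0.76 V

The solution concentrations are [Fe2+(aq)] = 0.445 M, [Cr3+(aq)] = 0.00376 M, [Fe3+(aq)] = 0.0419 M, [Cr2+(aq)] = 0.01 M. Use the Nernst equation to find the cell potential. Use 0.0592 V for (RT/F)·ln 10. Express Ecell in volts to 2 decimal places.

+1.14 V

The Fe³⁺/Fe²⁺ couple has the more positive E°, so it is the cathode; Cr³⁺/Cr²⁺ is the anode.
E°cell = +0.76 − (−0.42) = +1.18 V, with n = 1 electron transferred.
Balancing gives Fe3+(aq) + Cr2+(aq) → Fe2+(aq) + Cr3+(aq); hence Q = ([Fe2+(aq)]·[Cr3+(aq)]) / ([Fe3+(aq)]·[Cr2+(aq)]) = 3.99 (log Q = 0.601).
E = E° − (0.0592/n)·log Q = +1.18 − (0.0592/1)(0.601) = +1.14 V.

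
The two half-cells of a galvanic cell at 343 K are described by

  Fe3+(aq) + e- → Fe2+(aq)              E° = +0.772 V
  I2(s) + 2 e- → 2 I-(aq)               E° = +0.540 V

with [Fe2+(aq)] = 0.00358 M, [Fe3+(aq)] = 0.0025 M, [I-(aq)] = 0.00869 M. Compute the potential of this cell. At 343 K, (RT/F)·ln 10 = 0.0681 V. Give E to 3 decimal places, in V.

+0.081 V

The Fe³⁺/Fe²⁺ couple has the more positive E°, so it is the cathode; I₂/I⁻ is the anode.
E°cell = +0.772 − (+0.540) = +0.232 V, with n = 2 electrons transferred.
Balancing gives 2 Fe3+(aq) + 2 I-(aq) → 2 Fe2+(aq) + I2(s); hence Q = [Fe2+(aq)]^2 / ([Fe3+(aq)]^2·[I-(aq)]^2) = 2.72×10^4 (log Q = 4.434).
Applying E = E° − (RT ln10/nF)·log Q gives +0.232 − (0.0681/2)(4.434) = +0.081 V.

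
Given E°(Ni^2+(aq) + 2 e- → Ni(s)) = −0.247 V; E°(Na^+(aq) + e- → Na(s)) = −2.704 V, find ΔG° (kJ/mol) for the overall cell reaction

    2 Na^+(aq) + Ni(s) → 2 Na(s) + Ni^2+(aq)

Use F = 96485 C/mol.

+474 kJ/mol

In the reaction as written Na^+(aq) is reduced, so the Na⁺/Na couple is the cathode and Ni²⁺/Ni is the anode.
E°cell = −2.704 − (−0.247) = −2.457 V; balancing electrons gives n = 2.
ΔG° = −nFE°cell = −(2)(96485)(−2.457) J/mol = +474 kJ/mol.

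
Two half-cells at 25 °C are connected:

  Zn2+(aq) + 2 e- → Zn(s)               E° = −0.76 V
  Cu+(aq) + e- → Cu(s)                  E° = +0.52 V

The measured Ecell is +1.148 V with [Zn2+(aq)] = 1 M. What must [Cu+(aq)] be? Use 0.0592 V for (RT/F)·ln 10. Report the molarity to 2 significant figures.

0.0059 M

The Cu⁺/Cu couple has the larger reduction potential, so it is the cathode: E°cell = +0.52 − (−0.76) = +1.28 V and n = 2.
From the Nernst equation, log Q = n(E° − E)/0.0592 = 2·(+1.28 − (+1.148))/0.0592 = 4.459.
For 2 Cu+(aq) + Zn(s) → 2 Cu(s) + Zn2+(aq), the reaction quotient is Q = [Zn2+(aq)] / [Cu+(aq)]^2.
Isolating [Cu+(aq)] in Q = 10^{4.459} yields log [Cu+(aq)] = −2.229, i.e. 0.0059 M.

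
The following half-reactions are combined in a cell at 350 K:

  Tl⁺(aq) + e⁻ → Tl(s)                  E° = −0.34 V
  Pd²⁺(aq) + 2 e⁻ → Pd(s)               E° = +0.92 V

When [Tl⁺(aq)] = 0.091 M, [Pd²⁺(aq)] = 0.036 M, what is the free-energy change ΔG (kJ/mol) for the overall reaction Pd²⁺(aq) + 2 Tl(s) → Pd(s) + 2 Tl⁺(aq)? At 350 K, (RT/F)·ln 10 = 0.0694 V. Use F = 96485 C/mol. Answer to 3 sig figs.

−247 kJ/mol

The standard cell potential is +0.92 − (−0.34) = +1.26 V, with n = 2 electrons in the balanced equation.
Here Q = [Tl⁺(aq)]^2 / [Pd²⁺(aq)] = 0.23 (log Q = −0.638), giving E = +1.26 − (0.0694/2)·(−0.638) = +1.2821 V.
Finally ΔG = −nFE = −(2)(96485 C/mol)(+1.2821 V) = −247 kJ/mol.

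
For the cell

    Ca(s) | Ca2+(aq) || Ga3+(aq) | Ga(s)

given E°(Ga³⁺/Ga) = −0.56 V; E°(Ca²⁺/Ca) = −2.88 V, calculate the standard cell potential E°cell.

+2.32 V

By convention the left-hand electrode in cell notation is the anode (oxidation) and the right-hand electrode is the cathode (reduction).
E°cell = E°(right) − E°(left) = −0.56 − (−2.88) = +2.32 V.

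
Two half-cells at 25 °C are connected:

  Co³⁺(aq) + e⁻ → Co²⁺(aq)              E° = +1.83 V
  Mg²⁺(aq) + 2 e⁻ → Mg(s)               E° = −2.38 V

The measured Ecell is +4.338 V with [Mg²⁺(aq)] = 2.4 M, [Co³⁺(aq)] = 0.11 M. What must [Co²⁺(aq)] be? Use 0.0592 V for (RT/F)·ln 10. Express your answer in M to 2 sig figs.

With Co³⁺/Co²⁺ at the cathode and Mg²⁺/Mg at the anode, E°cell = +1.83 − (−2.38) = +4.21 V (n = 2).
From the Nernst equation, log Q = n(E° − E)/0.0592 = 2·(+4.21 − (+4.338))/0.0592 = −4.324.
For 2 Co³⁺(aq) + Mg(s) → 2 Co²⁺(aq) + Mg²⁺(aq), the reaction quotient is Q = ([Co²⁺(aq)]^2·[Mg²⁺(aq)]) / [Co³⁺(aq)]^2.
Solving for the unknown gives log [Co²⁺(aq)] = −3.311, so [Co²⁺(aq)] ≈ 0.00049 M.

0.00049 M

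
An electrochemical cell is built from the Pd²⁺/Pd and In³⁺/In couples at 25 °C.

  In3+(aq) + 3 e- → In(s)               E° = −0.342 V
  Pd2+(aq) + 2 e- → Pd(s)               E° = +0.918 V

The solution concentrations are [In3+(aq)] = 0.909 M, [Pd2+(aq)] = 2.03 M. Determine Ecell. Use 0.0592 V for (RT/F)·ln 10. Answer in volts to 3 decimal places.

+1.270 V

Since E°(Pd²⁺/Pd) > E°(In³⁺/In), Pd²⁺/Pd serves as the cathode.
E°cell = +0.918 − (−0.342) = +1.260 V, with n = 6 electrons transferred.
The balanced reaction is 3 Pd2+(aq) + 2 In(s) → 3 Pd(s) + 2 In3+(aq), so Q = [In3+(aq)]^2 / [Pd2+(aq)]^3 = 0.0988 and log Q = −1.005.
By the Nernst equation, E = +1.260 − (0.0592/6)·(−1.005) = +1.270 V.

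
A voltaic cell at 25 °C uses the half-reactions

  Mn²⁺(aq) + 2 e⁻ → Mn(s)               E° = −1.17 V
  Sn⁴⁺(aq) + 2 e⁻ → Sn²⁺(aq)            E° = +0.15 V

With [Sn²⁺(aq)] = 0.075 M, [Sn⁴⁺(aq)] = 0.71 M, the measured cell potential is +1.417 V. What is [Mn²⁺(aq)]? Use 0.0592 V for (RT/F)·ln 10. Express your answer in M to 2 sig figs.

0.0050 M

The Sn⁴⁺/Sn²⁺ couple has the larger reduction potential, so it is the cathode: E°cell = +0.15 − (−1.17) = +1.32 V and n = 2.
From the Nernst equation, log Q = n(E° − E)/0.0592 = 2·(+1.32 − (+1.417))/0.0592 = −3.277.
The balanced reaction is Sn⁴⁺(aq) + Mn(s) → Sn²⁺(aq) + Mn²⁺(aq), so Q = ([Sn²⁺(aq)]·[Mn²⁺(aq)]) / [Sn⁴⁺(aq)].
Isolating [Mn²⁺(aq)] in Q = 10^{−3.277} yields log [Mn²⁺(aq)] = −2.301, i.e. 0.0050 M.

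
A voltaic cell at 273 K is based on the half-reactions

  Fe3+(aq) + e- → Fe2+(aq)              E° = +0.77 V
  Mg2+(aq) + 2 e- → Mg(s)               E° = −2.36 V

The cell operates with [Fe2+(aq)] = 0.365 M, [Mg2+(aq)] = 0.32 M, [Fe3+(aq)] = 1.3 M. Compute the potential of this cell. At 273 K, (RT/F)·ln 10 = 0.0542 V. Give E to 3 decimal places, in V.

+3.173 V

Fe³⁺/Fe²⁺ is reduced (cathode, E° = +0.77 V) and Mg²⁺/Mg is oxidized (anode).
E°cell = +0.77 − (−2.36) = +3.13 V, with n = 2 electrons transferred.
For the overall reaction 2 Fe3+(aq) + Mg(s) → 2 Fe2+(aq) + Mg2+(aq), Q = ([Fe2+(aq)]^2·[Mg2+(aq)]) / [Fe3+(aq)]^2 = 0.0252, giving log Q = −1.598.
By the Nernst equation, E = +3.13 − (0.0542/2)·(−1.598) = +3.173 V.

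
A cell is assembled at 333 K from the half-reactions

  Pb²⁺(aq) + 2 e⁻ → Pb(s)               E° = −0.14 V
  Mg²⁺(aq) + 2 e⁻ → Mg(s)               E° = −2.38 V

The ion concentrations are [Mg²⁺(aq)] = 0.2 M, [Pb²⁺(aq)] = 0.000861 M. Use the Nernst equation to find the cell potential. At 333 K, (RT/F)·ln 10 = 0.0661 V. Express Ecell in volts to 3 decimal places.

+2.162 V

Since E°(Pb²⁺/Pb) > E°(Mg²⁺/Mg), Pb²⁺/Pb serves as the cathode.
E°cell = E°cat − E°an = −0.14 − (−2.38) = +2.24 V; n = 2.
For the overall reaction Pb²⁺(aq) + Mg(s) → Pb(s) + Mg²⁺(aq), Q = [Mg²⁺(aq)] / [Pb²⁺(aq)] = 232, giving log Q = 2.366.
E = E° − (0.0661/n)·log Q = +2.24 − (0.0661/2)(2.366) = +2.162 V.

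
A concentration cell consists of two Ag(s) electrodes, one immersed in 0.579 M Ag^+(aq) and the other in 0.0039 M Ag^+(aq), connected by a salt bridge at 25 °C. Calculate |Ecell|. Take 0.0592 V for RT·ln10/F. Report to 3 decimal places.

For a concentration cell E°cell = 0, since both electrodes use the same couple.
The compartment with the higher Ag^+(aq) concentration (0.579 M) acts as the cathode; ions are reduced there and produced at the dilute (0.0039 M) anode.
With n = 1, Ecell = −(0.0592/1)·log([dilute]/[conc]) = −(0.0592/1)·log(0.0039/0.579) = +0.129 V.

0.129 V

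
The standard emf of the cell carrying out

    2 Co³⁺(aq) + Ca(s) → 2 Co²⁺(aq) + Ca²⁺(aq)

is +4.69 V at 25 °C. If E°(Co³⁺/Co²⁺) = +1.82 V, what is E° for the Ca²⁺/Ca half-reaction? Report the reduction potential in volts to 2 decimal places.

−2.87 V

In the reaction as written the Co³⁺/Co²⁺ couple is reduced (cathode) and Ca²⁺/Ca is oxidized (anode), so E°cell = E°(Co³⁺/Co²⁺) − E°(Ca²⁺/Ca).
E°(Ca²⁺/Ca) = E°(cathode) − E°cell = +1.82 − (+4.69) = −2.87 V.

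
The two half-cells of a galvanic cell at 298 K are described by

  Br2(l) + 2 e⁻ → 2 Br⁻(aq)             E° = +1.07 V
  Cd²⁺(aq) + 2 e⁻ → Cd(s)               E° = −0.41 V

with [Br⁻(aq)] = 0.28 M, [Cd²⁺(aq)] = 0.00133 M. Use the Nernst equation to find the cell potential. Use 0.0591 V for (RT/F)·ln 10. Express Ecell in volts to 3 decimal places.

Since E°(Br₂/Br⁻) > E°(Cd²⁺/Cd), Br₂/Br⁻ serves as the cathode.
The standard potential is +1.07 − (−0.41) = +1.48 V and the balanced reaction transfers n = 2 electrons.
For the overall reaction Br2(l) + Cd(s) → 2 Br⁻(aq) + Cd²⁺(aq), Q = [Br⁻(aq)]^2·[Cd²⁺(aq)] = 0.000104, giving log Q = −3.982.
Applying E = E° − (RT ln10/nF)·log Q gives +1.48 − (0.0591/2)(−3.982) = +1.598 V.

+1.598 V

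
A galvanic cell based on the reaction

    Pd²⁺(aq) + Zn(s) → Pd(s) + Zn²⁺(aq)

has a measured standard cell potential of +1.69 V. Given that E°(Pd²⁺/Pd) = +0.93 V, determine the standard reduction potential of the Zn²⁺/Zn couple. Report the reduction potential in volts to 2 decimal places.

−0.76 V

In the reaction as written the Pd²⁺/Pd couple is reduced (cathode) and Zn²⁺/Zn is oxidized (anode), so E°cell = E°(Pd²⁺/Pd) − E°(Zn²⁺/Zn).
E°(Zn²⁺/Zn) = E°(cathode) − E°cell = +0.93 − (+1.69) = −0.76 V.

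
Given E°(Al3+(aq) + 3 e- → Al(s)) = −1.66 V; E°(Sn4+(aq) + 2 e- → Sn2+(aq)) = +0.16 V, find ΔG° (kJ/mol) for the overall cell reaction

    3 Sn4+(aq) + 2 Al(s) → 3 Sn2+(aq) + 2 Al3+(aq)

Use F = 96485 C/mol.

In the reaction as written Sn4+(aq) is reduced, so the Sn⁴⁺/Sn²⁺ couple is the cathode and Al³⁺/Al is the anode.
E°cell = +0.16 − (−1.66) = +1.82 V; balancing electrons gives n = 6.
ΔG° = −nFE°cell = −(6)(96485)(+1.82) J/mol = −1054 kJ/mol.

−1054 kJ/mol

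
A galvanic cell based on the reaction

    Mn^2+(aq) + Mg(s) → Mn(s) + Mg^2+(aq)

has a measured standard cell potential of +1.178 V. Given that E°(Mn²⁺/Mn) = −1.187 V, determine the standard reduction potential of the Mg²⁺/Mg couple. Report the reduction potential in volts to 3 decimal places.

−2.365 V

In the reaction as written the Mn²⁺/Mn couple is reduced (cathode) and Mg²⁺/Mg is oxidized (anode), so E°cell = E°(Mn²⁺/Mn) − E°(Mg²⁺/Mg).
E°(Mg²⁺/Mg) = E°(cathode) − E°cell = −1.187 − (+1.178) = −2.365 V.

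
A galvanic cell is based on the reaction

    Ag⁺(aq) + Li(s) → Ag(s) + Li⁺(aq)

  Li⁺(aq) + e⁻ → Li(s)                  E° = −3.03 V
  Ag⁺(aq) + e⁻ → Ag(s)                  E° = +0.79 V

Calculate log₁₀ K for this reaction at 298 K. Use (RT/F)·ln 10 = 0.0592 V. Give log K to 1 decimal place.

log K = 64.5

The Ag⁺/Ag couple is reduced (cathode); E°cell = +0.79 − (−3.03) = +3.82 V with n = 1.
At equilibrium E = 0, so log K = nE°cell / 0.0592 = (1)(+3.82) / 0.0592 = 64.5.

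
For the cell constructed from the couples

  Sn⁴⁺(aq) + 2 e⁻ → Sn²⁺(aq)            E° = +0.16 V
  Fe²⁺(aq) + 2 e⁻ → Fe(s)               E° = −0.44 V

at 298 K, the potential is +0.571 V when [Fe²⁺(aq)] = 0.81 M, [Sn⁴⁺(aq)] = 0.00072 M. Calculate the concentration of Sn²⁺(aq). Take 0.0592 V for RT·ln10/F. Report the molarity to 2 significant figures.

0.0085 M

With Sn⁴⁺/Sn²⁺ at the cathode and Fe²⁺/Fe at the anode, E°cell = +0.16 − (−0.44) = +0.60 V (n = 2).
Rearranging E = E° − (0.0592/n)·log Q gives log Q = 2(+0.60 − (+0.571))/0.0592 = 0.980.
Balancing electrons gives Sn⁴⁺(aq) + Fe(s) → Sn²⁺(aq) + Fe²⁺(aq); thus Q = ([Sn²⁺(aq)]·[Fe²⁺(aq)]) / [Sn⁴⁺(aq)].
Substituting the known concentrations and solving, log [Sn²⁺(aq)] = −2.071 and [Sn²⁺(aq)] = 0.0085 M.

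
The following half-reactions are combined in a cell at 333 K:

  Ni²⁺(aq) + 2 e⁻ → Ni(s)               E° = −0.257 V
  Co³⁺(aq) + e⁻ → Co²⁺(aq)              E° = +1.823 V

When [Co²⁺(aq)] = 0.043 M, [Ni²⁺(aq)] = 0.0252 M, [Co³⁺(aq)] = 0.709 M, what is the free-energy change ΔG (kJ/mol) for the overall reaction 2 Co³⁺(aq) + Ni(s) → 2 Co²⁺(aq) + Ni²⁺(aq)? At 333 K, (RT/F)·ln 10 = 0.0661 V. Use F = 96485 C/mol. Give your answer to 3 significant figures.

−427 kJ/mol

E°cell = +1.823 − (−0.257) = +2.080 V; the balanced reaction transfers n = 2 electrons.
Here Q = ([Co²⁺(aq)]^2·[Ni²⁺(aq)]) / [Co³⁺(aq)]^2 = 9.27×10^−5 (log Q = −4.033), giving E = +2.080 − (0.0661/2)·(−4.033) = +2.2133 V.
Then ΔG = −nFE = −2 × 96485 × +2.2133 J/mol = −427 kJ/mol.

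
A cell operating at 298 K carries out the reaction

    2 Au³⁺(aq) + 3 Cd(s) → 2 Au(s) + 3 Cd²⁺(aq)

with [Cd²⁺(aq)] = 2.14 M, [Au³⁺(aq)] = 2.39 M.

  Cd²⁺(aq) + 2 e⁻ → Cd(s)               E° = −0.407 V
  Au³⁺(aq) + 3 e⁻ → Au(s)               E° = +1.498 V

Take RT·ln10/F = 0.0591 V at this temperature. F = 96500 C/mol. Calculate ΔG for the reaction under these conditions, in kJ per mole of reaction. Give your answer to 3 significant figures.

−1100 kJ/mol

The standard cell potential is +1.498 − (−0.407) = +1.905 V, with n = 6 electrons in the balanced equation.
The reaction quotient is [Cd²⁺(aq)]^3 / [Au³⁺(aq)]^2 = 1.72; by Nernst, E = +1.905 − (0.0591/6)(0.234) = +1.9027 V.
Finally ΔG = −nFE = −(6)(96500 C/mol)(+1.9027 V) = −1100 kJ/mol.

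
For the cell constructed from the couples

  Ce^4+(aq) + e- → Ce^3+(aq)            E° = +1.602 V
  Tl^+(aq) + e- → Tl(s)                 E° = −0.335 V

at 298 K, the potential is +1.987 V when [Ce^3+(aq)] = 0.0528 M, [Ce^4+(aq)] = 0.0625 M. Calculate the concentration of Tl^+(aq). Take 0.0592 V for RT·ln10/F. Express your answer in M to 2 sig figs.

0.17 M

With Ce⁴⁺/Ce³⁺ at the cathode and Tl⁺/Tl at the anode, E°cell = +1.602 − (−0.335) = +1.937 V (n = 1).
From the Nernst equation, log Q = n(E° − E)/0.0592 = 1·(+1.937 − (+1.987))/0.0592 = −0.845.
For Ce^4+(aq) + Tl(s) → Ce^3+(aq) + Tl^+(aq), the reaction quotient is Q = ([Ce^3+(aq)]·[Tl^+(aq)]) / [Ce^4+(aq)].
Isolating [Tl^+(aq)] in Q = 10^{−0.845} yields log [Tl^+(aq)] = −0.772, i.e. 0.17 M.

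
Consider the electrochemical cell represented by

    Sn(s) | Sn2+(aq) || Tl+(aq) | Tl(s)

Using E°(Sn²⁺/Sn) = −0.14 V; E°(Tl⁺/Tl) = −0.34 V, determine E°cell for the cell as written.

−0.20 V

By convention the left-hand electrode in cell notation is the anode (oxidation) and the right-hand electrode is the cathode (reduction).
E°cell = E°(right) − E°(left) = −0.34 − (−0.14) = −0.20 V.
The negative sign shows that, as written, the cell would require an external voltage to drive the reaction.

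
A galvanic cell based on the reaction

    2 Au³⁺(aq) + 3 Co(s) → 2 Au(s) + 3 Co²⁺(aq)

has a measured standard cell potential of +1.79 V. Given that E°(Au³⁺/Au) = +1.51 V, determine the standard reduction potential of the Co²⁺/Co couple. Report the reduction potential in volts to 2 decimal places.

In the reaction as written the Au³⁺/Au couple is reduced (cathode) and Co²⁺/Co is oxidized (anode), so E°cell = E°(Au³⁺/Au) − E°(Co²⁺/Co).
E°(Co²⁺/Co) = E°(cathode) − E°cell = +1.51 − (+1.79) = −0.28 V.

−0.28 V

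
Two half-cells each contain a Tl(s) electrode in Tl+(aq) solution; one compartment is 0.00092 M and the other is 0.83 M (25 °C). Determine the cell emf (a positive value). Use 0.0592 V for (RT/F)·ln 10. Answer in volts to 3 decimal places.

For a concentration cell E°cell = 0, since both electrodes use the same couple.
The compartment with the higher Tl+(aq) concentration (0.83 M) acts as the cathode; ions are reduced there and produced at the dilute (0.00092 M) anode.
With n = 1, Ecell = −(0.0592/1)·log([dilute]/[conc]) = −(0.0592/1)·log(0.00092/0.83) = +0.175 V.

0.175 V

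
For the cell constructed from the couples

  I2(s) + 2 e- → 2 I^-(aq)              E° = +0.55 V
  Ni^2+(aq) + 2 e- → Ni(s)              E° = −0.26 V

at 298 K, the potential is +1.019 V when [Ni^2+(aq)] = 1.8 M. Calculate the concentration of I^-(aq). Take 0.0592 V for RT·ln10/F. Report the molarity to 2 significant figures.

0.00022 M

I₂/I⁻ is the cathode (higher E°); E°cell = +0.55 − (−0.26) = +0.81 V with n = 2.
From the Nernst equation, log Q = n(E° − E)/0.0592 = 2·(+0.81 − (+1.019))/0.0592 = −7.061.
The balanced reaction is I2(s) + Ni(s) → 2 I^-(aq) + Ni^2+(aq), so Q = [I^-(aq)]^2·[Ni^2+(aq)].
Substituting the known concentrations and solving, log [I^-(aq)] = −3.658 and [I^-(aq)] = 0.00022 M.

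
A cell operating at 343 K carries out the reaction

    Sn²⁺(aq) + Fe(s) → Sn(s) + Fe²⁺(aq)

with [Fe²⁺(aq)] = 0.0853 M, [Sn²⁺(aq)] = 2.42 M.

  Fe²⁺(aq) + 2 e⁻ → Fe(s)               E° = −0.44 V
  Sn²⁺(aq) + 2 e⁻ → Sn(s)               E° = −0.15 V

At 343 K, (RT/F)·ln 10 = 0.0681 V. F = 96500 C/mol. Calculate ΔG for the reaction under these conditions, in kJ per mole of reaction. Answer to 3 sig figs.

With Sn²⁺/Sn reduced at the cathode, E°cell = −0.15 − (−0.44) = +0.29 V and n = 2.
Q = [Fe²⁺(aq)] / [Sn²⁺(aq)] = 0.0352, so log Q = −1.453 and E = +0.29 − (0.0681/2)(−1.453) = +0.3395 V.
Then ΔG = −nFE = −2 × 96500 × +0.3395 J/mol = −65.5 kJ/mol.

−65.5 kJ/mol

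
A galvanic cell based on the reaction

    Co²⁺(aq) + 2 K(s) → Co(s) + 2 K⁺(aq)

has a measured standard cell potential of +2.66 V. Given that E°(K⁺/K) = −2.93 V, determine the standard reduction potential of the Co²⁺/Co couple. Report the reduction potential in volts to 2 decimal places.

−0.27 V

In the reaction as written the Co²⁺/Co couple is reduced (cathode) and K⁺/K is oxidized (anode), so E°cell = E°(Co²⁺/Co) − E°(K⁺/K).
E°(Co²⁺/Co) = E°cell + E°(anode) = +2.66 + (−2.93) = −0.27 V.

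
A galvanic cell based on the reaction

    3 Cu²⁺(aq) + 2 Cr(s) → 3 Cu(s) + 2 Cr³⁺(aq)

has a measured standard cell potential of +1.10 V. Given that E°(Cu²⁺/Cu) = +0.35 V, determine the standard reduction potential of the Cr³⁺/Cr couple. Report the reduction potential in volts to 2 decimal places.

−0.75 V

In the reaction as written the Cu²⁺/Cu couple is reduced (cathode) and Cr³⁺/Cr is oxidized (anode), so E°cell = E°(Cu²⁺/Cu) − E°(Cr³⁺/Cr).
E°(Cr³⁺/Cr) = E°(cathode) − E°cell = +0.35 − (+1.10) = −0.75 V.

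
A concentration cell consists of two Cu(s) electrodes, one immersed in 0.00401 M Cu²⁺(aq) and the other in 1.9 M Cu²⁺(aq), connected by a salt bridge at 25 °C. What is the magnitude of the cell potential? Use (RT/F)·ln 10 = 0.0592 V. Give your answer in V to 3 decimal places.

0.079 V

For a concentration cell E°cell = 0, since both electrodes use the same couple.
The compartment with the higher Cu²⁺(aq) concentration (1.9 M) acts as the cathode; ions are reduced there and produced at the dilute (0.00401 M) anode.
With n = 2, Ecell = −(0.0592/2)·log([dilute]/[conc]) = −(0.0592/2)·log(0.00401/1.9) = +0.079 V.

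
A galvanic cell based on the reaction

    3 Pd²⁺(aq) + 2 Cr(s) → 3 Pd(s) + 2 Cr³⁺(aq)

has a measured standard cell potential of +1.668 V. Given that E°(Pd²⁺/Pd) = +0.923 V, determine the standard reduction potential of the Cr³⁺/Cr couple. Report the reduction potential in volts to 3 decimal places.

In the reaction as written the Pd²⁺/Pd couple is reduced (cathode) and Cr³⁺/Cr is oxidized (anode), so E°cell = E°(Pd²⁺/Pd) − E°(Cr³⁺/Cr).
E°(Cr³⁺/Cr) = E°(cathode) − E°cell = +0.923 − (+1.668) = −0.745 V.

−0.745 V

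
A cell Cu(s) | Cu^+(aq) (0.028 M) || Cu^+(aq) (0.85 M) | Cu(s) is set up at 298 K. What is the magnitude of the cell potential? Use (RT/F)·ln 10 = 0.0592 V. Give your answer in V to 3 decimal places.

0.088 V

For a concentration cell E°cell = 0, since both electrodes use the same couple.
The compartment with the higher Cu^+(aq) concentration (0.85 M) acts as the cathode; ions are reduced there and produced at the dilute (0.028 M) anode.
With n = 1, Ecell = −(0.0592/1)·log([dilute]/[conc]) = −(0.0592/1)·log(0.028/0.85) = +0.088 V.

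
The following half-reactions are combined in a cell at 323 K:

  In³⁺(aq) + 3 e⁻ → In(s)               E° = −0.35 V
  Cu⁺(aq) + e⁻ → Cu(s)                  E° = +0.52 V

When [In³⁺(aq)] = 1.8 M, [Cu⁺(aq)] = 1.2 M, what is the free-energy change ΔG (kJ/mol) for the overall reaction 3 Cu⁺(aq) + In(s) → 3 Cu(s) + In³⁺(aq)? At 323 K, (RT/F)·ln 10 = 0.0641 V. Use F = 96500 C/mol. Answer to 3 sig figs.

With Cu⁺/Cu reduced at the cathode, E°cell = +0.52 − (−0.35) = +0.87 V and n = 3.
Q = [In³⁺(aq)] / [Cu⁺(aq)]^3 = 1.04, so log Q = 0.018 and E = +0.87 − (0.0641/3)(0.018) = +0.8696 V.
Then ΔG = −nFE = −3 × 96500 × +0.8696 J/mol = −252 kJ/mol.

−252 kJ/mol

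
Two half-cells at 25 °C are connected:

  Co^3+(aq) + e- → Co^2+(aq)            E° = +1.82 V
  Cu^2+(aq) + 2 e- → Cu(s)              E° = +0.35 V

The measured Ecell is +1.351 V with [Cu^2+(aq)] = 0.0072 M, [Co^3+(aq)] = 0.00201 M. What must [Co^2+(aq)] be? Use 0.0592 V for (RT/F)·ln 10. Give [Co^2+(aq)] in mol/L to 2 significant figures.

2.4 M

The Co³⁺/Co²⁺ couple has the larger reduction potential, so it is the cathode: E°cell = +1.82 − (+0.35) = +1.47 V and n = 2.
Rearranging E = E° − (0.0592/n)·log Q gives log Q = 2(+1.47 − (+1.351))/0.0592 = 4.020.
For 2 Co^3+(aq) + Cu(s) → 2 Co^2+(aq) + Cu^2+(aq), the reaction quotient is Q = ([Co^2+(aq)]^2·[Cu^2+(aq)]) / [Co^3+(aq)]^2.
Substituting the known concentrations and solving, log [Co^2+(aq)] = 0.385 and [Co^2+(aq)] = 2.4 M.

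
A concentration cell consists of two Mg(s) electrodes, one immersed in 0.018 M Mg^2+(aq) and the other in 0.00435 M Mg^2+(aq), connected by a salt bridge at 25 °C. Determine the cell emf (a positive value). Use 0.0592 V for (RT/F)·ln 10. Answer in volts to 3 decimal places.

For a concentration cell E°cell = 0, since both electrodes use the same couple.
The compartment with the higher Mg^2+(aq) concentration (0.018 M) acts as the cathode; ions are reduced there and produced at the dilute (0.00435 M) anode.
With n = 2, Ecell = −(0.0592/2)·log([dilute]/[conc]) = −(0.0592/2)·log(0.00435/0.018) = +0.018 V.

0.018 V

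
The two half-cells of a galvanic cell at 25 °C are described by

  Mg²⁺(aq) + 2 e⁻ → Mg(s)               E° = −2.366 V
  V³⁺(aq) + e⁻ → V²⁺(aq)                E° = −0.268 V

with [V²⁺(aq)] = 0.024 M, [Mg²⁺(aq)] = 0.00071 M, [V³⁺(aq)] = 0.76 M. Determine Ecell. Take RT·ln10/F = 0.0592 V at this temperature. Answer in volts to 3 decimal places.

Since E°(V³⁺/V²⁺) > E°(Mg²⁺/Mg), V³⁺/V²⁺ serves as the cathode.
E°cell = E°cat − E°an = −0.268 − (−2.366) = +2.098 V; n = 2.
For the overall reaction 2 V³⁺(aq) + Mg(s) → 2 V²⁺(aq) + Mg²⁺(aq), Q = ([V²⁺(aq)]^2·[Mg²⁺(aq)]) / [V³⁺(aq)]^2 = 7.08×10^−7, giving log Q = −6.150.
E = E° − (0.0592/n)·log Q = +2.098 − (0.0592/2)(−6.150) = +2.280 V.

+2.280 V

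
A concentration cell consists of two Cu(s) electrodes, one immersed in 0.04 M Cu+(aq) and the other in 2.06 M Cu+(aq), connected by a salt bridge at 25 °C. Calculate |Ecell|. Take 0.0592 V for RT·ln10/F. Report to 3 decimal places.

0.101 V

For a concentration cell E°cell = 0, since both electrodes use the same couple.
The compartment with the higher Cu+(aq) concentration (2.06 M) acts as the cathode; ions are reduced there and produced at the dilute (0.04 M) anode.
With n = 1, Ecell = −(0.0592/1)·log([dilute]/[conc]) = −(0.0592/1)·log(0.04/2.06) = +0.101 V.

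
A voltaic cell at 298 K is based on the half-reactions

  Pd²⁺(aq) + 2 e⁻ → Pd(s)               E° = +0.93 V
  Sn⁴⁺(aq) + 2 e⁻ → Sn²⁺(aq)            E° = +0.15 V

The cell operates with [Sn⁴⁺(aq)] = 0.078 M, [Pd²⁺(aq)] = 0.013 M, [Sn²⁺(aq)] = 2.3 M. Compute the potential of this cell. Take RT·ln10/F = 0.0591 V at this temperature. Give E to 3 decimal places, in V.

Pd²⁺/Pd is reduced (cathode, E° = +0.93 V) and Sn⁴⁺/Sn²⁺ is oxidized (anode).
The standard potential is +0.93 − (+0.15) = +0.78 V and the balanced reaction transfers n = 2 electrons.
For the overall reaction Pd²⁺(aq) + Sn²⁺(aq) → Pd(s) + Sn⁴⁺(aq), Q = [Sn⁴⁺(aq)] / ([Pd²⁺(aq)]·[Sn²⁺(aq)]) = 2.61, giving log Q = 0.416.
E = E° − (0.0591/n)·log Q = +0.78 − (0.0591/2)(0.416) = +0.768 V.

+0.768 V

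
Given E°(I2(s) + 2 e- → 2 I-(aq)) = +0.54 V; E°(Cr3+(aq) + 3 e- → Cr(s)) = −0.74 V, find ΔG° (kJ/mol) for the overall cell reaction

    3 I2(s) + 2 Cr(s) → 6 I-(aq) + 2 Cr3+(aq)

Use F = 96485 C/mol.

In the reaction as written I2(s) is reduced, so the I₂/I⁻ couple is the cathode and Cr³⁺/Cr is the anode.
E°cell = +0.54 − (−0.74) = +1.28 V; balancing electrons gives n = 6.
ΔG° = −nFE°cell = −(6)(96485)(+1.28) J/mol = −741 kJ/mol.

−741 kJ/mol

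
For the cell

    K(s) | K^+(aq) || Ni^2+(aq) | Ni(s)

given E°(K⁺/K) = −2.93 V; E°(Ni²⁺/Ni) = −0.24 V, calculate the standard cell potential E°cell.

By convention the left-hand electrode in cell notation is the anode (oxidation) and the right-hand electrode is the cathode (reduction).
E°cell = E°(right) − E°(left) = −0.24 − (−2.93) = +2.69 V.

+2.69 V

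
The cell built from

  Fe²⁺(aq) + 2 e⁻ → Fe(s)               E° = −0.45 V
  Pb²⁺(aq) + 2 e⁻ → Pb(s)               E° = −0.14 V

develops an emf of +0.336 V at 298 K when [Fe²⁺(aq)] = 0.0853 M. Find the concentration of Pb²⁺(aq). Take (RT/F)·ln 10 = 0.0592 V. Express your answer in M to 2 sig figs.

With Pb²⁺/Pb at the cathode and Fe²⁺/Fe at the anode, E°cell = −0.14 − (−0.45) = +0.31 V (n = 2).
Since E = E° − (0.0592/n)·log Q, log Q = n(E° − E)/0.0592 = −0.878.
For Pb²⁺(aq) + Fe(s) → Pb(s) + Fe²⁺(aq), the reaction quotient is Q = [Fe²⁺(aq)] / [Pb²⁺(aq)].
Substituting the known concentrations and solving, log [Pb²⁺(aq)] = −0.191 and [Pb²⁺(aq)] = 0.64 M.

0.64 M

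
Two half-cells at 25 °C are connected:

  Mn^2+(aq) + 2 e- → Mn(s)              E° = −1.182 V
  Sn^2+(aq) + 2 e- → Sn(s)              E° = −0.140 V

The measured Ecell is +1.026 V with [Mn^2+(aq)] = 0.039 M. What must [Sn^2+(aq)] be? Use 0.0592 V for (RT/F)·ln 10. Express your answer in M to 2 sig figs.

Sn²⁺/Sn is the cathode (higher E°); E°cell = −0.140 − (−1.182) = +1.042 V with n = 2.
Rearranging E = E° − (0.0592/n)·log Q gives log Q = 2(+1.042 − (+1.026))/0.0592 = 0.541.
The balanced reaction is Sn^2+(aq) + Mn(s) → Sn(s) + Mn^2+(aq), so Q = [Mn^2+(aq)] / [Sn^2+(aq)].
Substituting the known concentrations and solving, log [Sn^2+(aq)] = −1.950 and [Sn^2+(aq)] = 0.011 M.

0.011 M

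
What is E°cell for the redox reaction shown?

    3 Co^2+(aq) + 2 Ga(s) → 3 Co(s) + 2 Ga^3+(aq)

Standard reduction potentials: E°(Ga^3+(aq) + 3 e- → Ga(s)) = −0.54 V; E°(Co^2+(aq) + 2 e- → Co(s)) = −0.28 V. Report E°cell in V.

In the reaction as written, Co^2+(aq) is reduced (cathode) and Ga^3+(aq) is produced by oxidation at the anode.
E°cell = E°(cathode) − E°(anode) = −0.28 − (−0.54) = +0.26 V.
The positive value indicates the reaction is spontaneous as written.

+0.26 V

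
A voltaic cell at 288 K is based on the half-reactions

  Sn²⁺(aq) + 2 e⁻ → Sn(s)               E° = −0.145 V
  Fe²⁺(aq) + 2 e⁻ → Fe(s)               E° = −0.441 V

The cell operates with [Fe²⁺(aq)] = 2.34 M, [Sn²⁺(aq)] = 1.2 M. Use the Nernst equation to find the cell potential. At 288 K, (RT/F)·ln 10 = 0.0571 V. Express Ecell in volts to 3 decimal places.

Since E°(Sn²⁺/Sn) > E°(Fe²⁺/Fe), Sn²⁺/Sn serves as the cathode.
E°cell = E°cat − E°an = −0.145 − (−0.441) = +0.296 V; n = 2.
Balancing gives Sn²⁺(aq) + Fe(s) → Sn(s) + Fe²⁺(aq); hence Q = [Fe²⁺(aq)] / [Sn²⁺(aq)] = 1.95 (log Q = 0.290).
By the Nernst equation, E = +0.296 − (0.0571/2)·(0.290) = +0.288 V.

+0.288 V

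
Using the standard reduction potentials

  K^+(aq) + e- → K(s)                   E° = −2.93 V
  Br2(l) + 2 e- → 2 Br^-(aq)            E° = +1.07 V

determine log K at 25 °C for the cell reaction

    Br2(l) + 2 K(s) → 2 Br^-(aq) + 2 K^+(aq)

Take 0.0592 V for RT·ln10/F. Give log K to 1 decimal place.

The Br₂/Br⁻ couple is reduced (cathode); E°cell = +1.07 − (−2.93) = +4.00 V with n = 2.
At equilibrium E = 0, so log K = nE°cell / 0.0592 = (2)(+4.00) / 0.0592 = 135.1.

log K = 135.1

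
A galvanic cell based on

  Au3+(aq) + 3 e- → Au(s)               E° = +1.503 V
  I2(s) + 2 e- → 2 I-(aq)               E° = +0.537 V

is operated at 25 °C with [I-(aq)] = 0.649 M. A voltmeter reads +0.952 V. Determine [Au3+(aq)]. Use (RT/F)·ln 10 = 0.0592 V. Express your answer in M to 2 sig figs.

With Au³⁺/Au at the cathode and I₂/I⁻ at the anode, E°cell = +1.503 − (+0.537) = +0.966 V (n = 6).
Rearranging E = E° − (0.0592/n)·log Q gives log Q = 6(+0.966 − (+0.952))/0.0592 = 1.419.
For 2 Au3+(aq) + 6 I-(aq) → 2 Au(s) + 3 I2(s), the reaction quotient is Q = 1 / ([Au3+(aq)]^2·[I-(aq)]^6).
Isolating [Au3+(aq)] in Q = 10^{1.419} yields log [Au3+(aq)] = −0.146, i.e. 0.71 M.

0.71 M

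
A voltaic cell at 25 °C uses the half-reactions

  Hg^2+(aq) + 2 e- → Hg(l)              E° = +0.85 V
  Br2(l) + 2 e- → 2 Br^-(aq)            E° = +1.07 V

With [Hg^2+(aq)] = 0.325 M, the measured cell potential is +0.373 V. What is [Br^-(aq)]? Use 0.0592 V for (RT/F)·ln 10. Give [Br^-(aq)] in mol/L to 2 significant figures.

0.0046 M

With Br₂/Br⁻ at the cathode and Hg²⁺/Hg at the anode, E°cell = +1.07 − (+0.85) = +0.22 V (n = 2).
From the Nernst equation, log Q = n(E° − E)/0.0592 = 2·(+0.22 − (+0.373))/0.0592 = −5.169.
The balanced reaction is Br2(l) + Hg(l) → 2 Br^-(aq) + Hg^2+(aq), so Q = [Br^-(aq)]^2·[Hg^2+(aq)].
Solving for the unknown gives log [Br^-(aq)] = −2.340, so [Br^-(aq)] ≈ 0.0046 M.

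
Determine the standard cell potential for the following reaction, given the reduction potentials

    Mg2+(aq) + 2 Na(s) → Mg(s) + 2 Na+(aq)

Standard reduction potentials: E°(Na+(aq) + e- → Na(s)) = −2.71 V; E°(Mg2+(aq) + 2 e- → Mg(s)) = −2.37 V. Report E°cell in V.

+0.34 V

In the reaction as written, Mg2+(aq) is reduced (cathode) and Na+(aq) is produced by oxidation at the anode.
E°cell = E°(cathode) − E°(anode) = −2.37 − (−2.71) = +0.34 V.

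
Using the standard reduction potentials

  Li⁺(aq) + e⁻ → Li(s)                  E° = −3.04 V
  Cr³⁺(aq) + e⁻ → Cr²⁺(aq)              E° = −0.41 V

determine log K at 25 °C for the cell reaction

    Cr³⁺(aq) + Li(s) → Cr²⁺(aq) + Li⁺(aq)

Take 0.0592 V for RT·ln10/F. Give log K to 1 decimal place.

log K = 44.4

The Cr³⁺/Cr²⁺ couple is reduced (cathode); E°cell = −0.41 − (−3.04) = +2.63 V with n = 1.
At equilibrium E = 0, so log K = nE°cell / 0.0592 = (1)(+2.63) / 0.0592 = 44.4.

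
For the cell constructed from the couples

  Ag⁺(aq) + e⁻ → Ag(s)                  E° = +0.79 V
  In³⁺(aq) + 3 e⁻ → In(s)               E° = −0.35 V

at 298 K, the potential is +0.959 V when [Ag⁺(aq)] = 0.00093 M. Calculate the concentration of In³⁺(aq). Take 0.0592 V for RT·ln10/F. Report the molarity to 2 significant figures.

1.2 M

The Ag⁺/Ag couple has the larger reduction potential, so it is the cathode: E°cell = +0.79 − (−0.35) = +1.14 V and n = 3.
Since E = E° − (0.0592/n)·log Q, log Q = n(E° − E)/0.0592 = 9.172.
Balancing electrons gives 3 Ag⁺(aq) + In(s) → 3 Ag(s) + In³⁺(aq); thus Q = [In³⁺(aq)] / [Ag⁺(aq)]^3.
Isolating [In³⁺(aq)] in Q = 10^{9.172} yields log [In³⁺(aq)] = 0.077, i.e. 1.2 M.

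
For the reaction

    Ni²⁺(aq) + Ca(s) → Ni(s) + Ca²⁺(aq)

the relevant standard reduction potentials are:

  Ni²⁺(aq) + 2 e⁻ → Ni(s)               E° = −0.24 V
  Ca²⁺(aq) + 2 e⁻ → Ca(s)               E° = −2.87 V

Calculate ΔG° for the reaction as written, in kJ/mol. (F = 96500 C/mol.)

−508 kJ/mol

In the reaction as written Ni²⁺(aq) is reduced, so the Ni²⁺/Ni couple is the cathode and Ca²⁺/Ca is the anode.
E°cell = −0.24 − (−2.87) = +2.63 V; balancing electrons gives n = 2.
ΔG° = −nFE°cell = −(2)(96500)(+2.63) J/mol = −508 kJ/mol.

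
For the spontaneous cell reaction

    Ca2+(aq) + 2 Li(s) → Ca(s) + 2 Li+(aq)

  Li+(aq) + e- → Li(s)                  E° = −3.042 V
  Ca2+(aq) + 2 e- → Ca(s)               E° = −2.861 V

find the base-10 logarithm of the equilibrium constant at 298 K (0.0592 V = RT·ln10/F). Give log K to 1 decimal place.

log K = 6.1

The Ca²⁺/Ca couple is reduced (cathode); E°cell = −2.861 − (−3.042) = +0.181 V with n = 2.
At equilibrium E = 0, so log K = nE°cell / 0.0592 = (2)(+0.181) / 0.0592 = 6.1.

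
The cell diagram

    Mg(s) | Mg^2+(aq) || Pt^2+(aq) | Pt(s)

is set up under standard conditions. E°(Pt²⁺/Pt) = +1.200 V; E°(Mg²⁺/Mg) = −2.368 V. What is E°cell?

+3.568 V

By convention the left-hand electrode in cell notation is the anode (oxidation) and the right-hand electrode is the cathode (reduction).
E°cell = E°(right) − E°(left) = +1.200 − (−2.368) = +3.568 V.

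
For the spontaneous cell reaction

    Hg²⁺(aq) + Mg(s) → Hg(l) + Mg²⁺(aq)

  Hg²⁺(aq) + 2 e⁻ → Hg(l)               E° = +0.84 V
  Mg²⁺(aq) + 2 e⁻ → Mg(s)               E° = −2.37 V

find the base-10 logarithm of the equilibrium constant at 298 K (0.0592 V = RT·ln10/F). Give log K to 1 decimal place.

The Hg²⁺/Hg couple is reduced (cathode); E°cell = +0.84 − (−2.37) = +3.21 V with n = 2.
At equilibrium E = 0, so log K = nE°cell / 0.0592 = (2)(+3.21) / 0.0592 = 108.4.

log K = 108.4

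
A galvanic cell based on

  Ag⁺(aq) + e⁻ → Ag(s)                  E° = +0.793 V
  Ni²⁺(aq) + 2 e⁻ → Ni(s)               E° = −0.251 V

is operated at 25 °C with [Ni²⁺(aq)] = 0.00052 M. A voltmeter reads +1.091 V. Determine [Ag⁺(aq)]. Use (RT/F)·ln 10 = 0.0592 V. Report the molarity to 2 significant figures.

0.14 M

Ag⁺/Ag is the cathode (higher E°); E°cell = +0.793 − (−0.251) = +1.044 V with n = 2.
Since E = E° − (0.0592/n)·log Q, log Q = n(E° − E)/0.0592 = −1.588.
For 2 Ag⁺(aq) + Ni(s) → 2 Ag(s) + Ni²⁺(aq), the reaction quotient is Q = [Ni²⁺(aq)] / [Ag⁺(aq)]^2.
Substituting the known concentrations and solving, log [Ag⁺(aq)] = −0.848 and [Ag⁺(aq)] = 0.14 M.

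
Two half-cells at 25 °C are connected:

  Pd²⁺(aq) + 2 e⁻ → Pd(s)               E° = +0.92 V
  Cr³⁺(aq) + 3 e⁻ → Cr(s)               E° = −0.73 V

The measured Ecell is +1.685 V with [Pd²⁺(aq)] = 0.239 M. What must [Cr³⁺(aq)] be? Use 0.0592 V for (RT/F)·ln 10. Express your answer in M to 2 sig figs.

Pd²⁺/Pd is the cathode (higher E°); E°cell = +0.92 − (−0.73) = +1.65 V with n = 6.
From the Nernst equation, log Q = n(E° − E)/0.0592 = 6·(+1.65 − (+1.685))/0.0592 = −3.547.
For 3 Pd²⁺(aq) + 2 Cr(s) → 3 Pd(s) + 2 Cr³⁺(aq), the reaction quotient is Q = [Cr³⁺(aq)]^2 / [Pd²⁺(aq)]^3.
Substituting the known concentrations and solving, log [Cr³⁺(aq)] = −2.706 and [Cr³⁺(aq)] = 0.0020 M.

0.0020 M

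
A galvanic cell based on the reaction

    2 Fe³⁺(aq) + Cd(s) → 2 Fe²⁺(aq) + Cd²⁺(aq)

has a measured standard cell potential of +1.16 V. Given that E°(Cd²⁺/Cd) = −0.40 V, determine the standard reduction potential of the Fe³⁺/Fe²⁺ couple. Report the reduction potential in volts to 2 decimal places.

In the reaction as written the Fe³⁺/Fe²⁺ couple is reduced (cathode) and Cd²⁺/Cd is oxidized (anode), so E°cell = E°(Fe³⁺/Fe²⁺) − E°(Cd²⁺/Cd).
E°(Fe³⁺/Fe²⁺) = E°cell + E°(anode) = +1.16 + (−0.40) = +0.76 V.

+0.76 V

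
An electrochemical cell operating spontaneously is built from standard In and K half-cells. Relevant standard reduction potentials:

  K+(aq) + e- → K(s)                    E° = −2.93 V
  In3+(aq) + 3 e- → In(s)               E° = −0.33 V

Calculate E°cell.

+2.60 V

The In³⁺/In couple has the higher E°, so In ion is reduced (cathode) and K is oxidized (anode).
E°cell = E°(cathode) − E°(anode) = −0.33 − (−2.93) = +2.60 V.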